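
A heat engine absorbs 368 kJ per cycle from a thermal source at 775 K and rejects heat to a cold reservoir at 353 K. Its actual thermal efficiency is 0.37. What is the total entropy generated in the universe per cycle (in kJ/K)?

W = η·Q_H = 0.37 × 368 = 136.2 kJ, so Q_C = Q_H − W = 231.8 kJ.
Reservoir entropy changes: ΔS_H = −Q_H/T_H = −368/775.00 = -0.4748 kJ/K and ΔS_C = +Q_C/T_C = 231.8/353.00 = 0.6568 kJ/K.
ΔS_univ = −Q_H/T_H + Q_C/T_C = 0.1819 kJ/K (> 0, since η = 0.37 < η_Carnot = 0.545).

ΔS_univ ≈ 0.1819 kJ/K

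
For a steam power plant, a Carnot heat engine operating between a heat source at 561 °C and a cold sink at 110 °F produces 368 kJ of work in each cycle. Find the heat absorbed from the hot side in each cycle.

Q_H ≈ 593.0 kJ

T_H = 561 °C → 561 + 273.15 = 834.15 K.
T_C = 110 °F → (110 − 32) × 5/9 = 43.33 °C = 316.48 K.
The Carnot efficiency is η = 1 − T_C/T_H = 1 − 316.48/834.15 = 0.6206.
Q_H = W/η = 368/0.6206 = 593.0 kJ.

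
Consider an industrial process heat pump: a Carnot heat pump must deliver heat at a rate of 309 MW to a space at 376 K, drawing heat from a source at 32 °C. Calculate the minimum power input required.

Ẇ_in ≈ 58.23 MW

T_C = 32 °C → 32 + 273.15 = 305.15 K.
COP_HP = T_H/(T_H − T_C) = 376.00/70.85 = 5.3070.
W = Q_H/COP_HP = 309/5.3070 = 58.23 MW.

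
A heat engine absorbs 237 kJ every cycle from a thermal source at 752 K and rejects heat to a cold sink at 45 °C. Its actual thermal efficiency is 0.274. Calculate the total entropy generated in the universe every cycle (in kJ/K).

T_C = 45 °C → 45 + 273.15 = 318.15 K.
W = η·Q_H = 0.274 × 237 = 64.94 kJ, so Q_C = Q_H − W = 172.1 kJ.
The hot reservoir loses entropy Q_H/T_H = 237/752.00 = 0.3152 kJ/K; the cold reservoir gains Q_C/T_C = 172.1/318.15 = 0.5408 kJ/K.
ΔS_univ = −Q_H/T_H + Q_C/T_C = 0.226 kJ/K (> 0, since η = 0.274 < η_Carnot = 0.577).

ΔS_univ ≈ 0.226 kJ/K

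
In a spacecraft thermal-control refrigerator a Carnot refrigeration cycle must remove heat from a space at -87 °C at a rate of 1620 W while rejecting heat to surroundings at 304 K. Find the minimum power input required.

Ẇ_in ≈ 1030 W

T_C = -87 °C → -87 + 273.15 = 186.15 K.
COP_R = T_C/(T_H − T_C) = 186.15/117.85 = 1.5796.
W = Q_C/COP_R = 1620/1.5796 = 1030 W.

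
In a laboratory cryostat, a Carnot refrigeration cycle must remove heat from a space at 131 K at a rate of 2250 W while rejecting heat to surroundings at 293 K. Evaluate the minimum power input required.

Ẇ_in ≈ 2780 W

The reversible coefficient of performance is COP_R = T_C/(T_H − T_C) = 131.00/162.00 = 0.8086.
W = Q_C/COP_R = 2250/0.8086 = 2780 W.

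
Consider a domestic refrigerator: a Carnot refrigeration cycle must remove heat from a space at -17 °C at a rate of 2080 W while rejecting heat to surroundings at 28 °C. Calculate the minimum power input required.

T_H = 28 °C → 28 + 273.15 = 301.15 K.
T_C = -17 °C → -17 + 273.15 = 256.15 K.
The reversible coefficient of performance is COP_R = T_C/(T_H − T_C) = 256.15/45.00 = 5.6922.
W = Q_C/COP_R = 2080/5.6922 = 365 W.

Ẇ_in ≈ 365 W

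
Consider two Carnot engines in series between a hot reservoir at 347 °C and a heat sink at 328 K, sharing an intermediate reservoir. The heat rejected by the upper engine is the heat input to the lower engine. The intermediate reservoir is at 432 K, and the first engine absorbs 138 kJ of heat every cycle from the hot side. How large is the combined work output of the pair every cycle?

T_H = 347 °C → 347 + 273.15 = 620.15 K.
Two reversible stages in series are equivalent to a single Carnot engine between T_H and T_C, so η_total = 1 − T_C/T_H = 1 − 328.00/620.15 = 0.4711.
W_total = η_total · Q_H = 0.4711 × 138 = 65.0 kJ.

W_total ≈ 65.0 kJ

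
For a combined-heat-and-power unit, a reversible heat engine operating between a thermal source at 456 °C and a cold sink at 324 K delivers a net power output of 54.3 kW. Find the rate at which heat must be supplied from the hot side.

Q̇_H ≈ 97.72 kW

T_H = 456 °C → 456 + 273.15 = 729.15 K.
Since the cycle is reversible, η = 1 − T_C/T_H = 1 − 324.00/729.15 = 0.5556.
Q_H = W/η = 54.3/0.5556 = 97.72 kW.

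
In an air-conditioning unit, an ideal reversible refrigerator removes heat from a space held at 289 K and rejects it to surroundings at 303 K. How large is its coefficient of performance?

COP_R ≈ 20.6

COP_R = T_C/(T_H − T_C) = 289.00/(303.00 − 289.00) = 20.6.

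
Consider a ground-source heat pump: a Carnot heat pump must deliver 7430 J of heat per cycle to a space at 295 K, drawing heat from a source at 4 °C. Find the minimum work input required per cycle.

T_C = 4 °C → 4 + 273.15 = 277.15 K.
COP_HP = T_H/(T_H − T_C) = 295.00/17.85 = 16.5266.
W = Q_H/COP_HP = 7430/16.5266 = 450 J.

W_in ≈ 450 J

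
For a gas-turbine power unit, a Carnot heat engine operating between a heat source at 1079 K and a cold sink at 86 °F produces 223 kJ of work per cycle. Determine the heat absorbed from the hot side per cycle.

Q_H ≈ 310.1 kJ

T_C = 86 °F → (86 − 32) × 5/9 = 30.00 °C = 303.15 K.
η_rev = 1 − T_C/T_H = 1 − 303.15/1079.00 = 0.7190.
Q_H = W/η = 223/0.7190 = 310.1 kJ.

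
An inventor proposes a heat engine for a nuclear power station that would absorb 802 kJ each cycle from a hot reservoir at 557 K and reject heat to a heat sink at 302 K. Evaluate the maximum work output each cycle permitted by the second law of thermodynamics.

By the Carnot theorem, η_max = 1 − T_C/T_H = 1 − 302.00/557.00 = 0.4578.
W_max = η_max · Q_H = 0.4578 × 802 = 367 kJ.

W_max ≈ 367 kJ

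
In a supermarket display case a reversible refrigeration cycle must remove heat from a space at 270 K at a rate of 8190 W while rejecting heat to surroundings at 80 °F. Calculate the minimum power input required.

T_H = 80 °F → (80 − 32) × 5/9 = 26.67 °C = 299.82 K.
Carnot COP: COP_R = T_C/(T_H − T_C) = 270.00/29.82 = 9.0553.
W = Q_C/COP_R = 8190/9.0553 = 904 W.

Ẇ_in ≈ 904 W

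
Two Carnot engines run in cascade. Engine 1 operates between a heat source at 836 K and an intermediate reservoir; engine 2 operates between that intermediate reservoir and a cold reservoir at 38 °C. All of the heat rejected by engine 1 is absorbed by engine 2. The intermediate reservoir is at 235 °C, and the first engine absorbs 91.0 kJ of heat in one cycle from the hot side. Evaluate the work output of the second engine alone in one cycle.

T_C = 38 °C → 38 + 273.15 = 311.15 K.
T_m = 235 °C → 235 + 273.15 = 508.15 K.
Heat entering the second stage: Q_m = Q_H·(T_m/T_H) = 91.0 × 508.15/836.00 = 55.3 kJ.
Second-stage efficiency η₂ = 1 − T_C/T_m = 1 − 311.15/508.15 = 0.3877, so W₂ = η₂·Q_m = 21.4 kJ.

W₂ ≈ 21.4 kJ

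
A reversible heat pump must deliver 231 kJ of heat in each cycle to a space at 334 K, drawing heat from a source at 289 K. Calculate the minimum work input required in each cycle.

COP_HP = T_H/(T_H − T_C) = 334.00/45.00 = 7.4222.
W = Q_H/COP_HP = 231/7.4222 = 31.1 kJ.

W_in ≈ 31.1 kJ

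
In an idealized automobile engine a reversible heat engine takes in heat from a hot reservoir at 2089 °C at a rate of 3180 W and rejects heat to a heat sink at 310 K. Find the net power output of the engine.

T_H = 2089 °C → 2089 + 273.15 = 2362.15 K.
η_rev = 1 − T_C/T_H = 1 − 310.00/2362.15 = 0.8688.
W = η·Q_H = 0.8688 × 3180 = 2760 W.

Ẇ ≈ 2760 W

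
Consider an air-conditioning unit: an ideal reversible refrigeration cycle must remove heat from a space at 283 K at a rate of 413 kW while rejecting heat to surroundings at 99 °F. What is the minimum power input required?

T_H = 99 °F → (99 − 32) × 5/9 = 37.22 °C = 310.37 K.
The reversible coefficient of performance is COP_R = T_C/(T_H − T_C) = 283.00/27.37 = 10.3389.
W = Q_C/COP_R = 413/10.3389 = 39.95 kW.

Ẇ_in ≈ 39.95 kW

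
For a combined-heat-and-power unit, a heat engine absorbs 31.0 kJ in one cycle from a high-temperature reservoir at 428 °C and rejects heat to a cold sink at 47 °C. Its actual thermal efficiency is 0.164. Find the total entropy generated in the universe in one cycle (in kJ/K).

ΔS_univ ≈ 0.0367 kJ/K

T_H = 428 °C → 428 + 273.15 = 701.15 K.
T_C = 47 °C → 47 + 273.15 = 320.15 K.
W = η·Q_H = 0.164 × 31.0 = 5.084 kJ, so Q_C = Q_H − W = 25.92 kJ.
Entropy balance on the reservoirs: −Q_H/T_H = -0.04421 kJ/K, +Q_C/T_C = 0.08095 kJ/K.
ΔS_univ = −Q_H/T_H + Q_C/T_C = 0.0367 kJ/K (> 0, since η = 0.164 < η_Carnot = 0.543).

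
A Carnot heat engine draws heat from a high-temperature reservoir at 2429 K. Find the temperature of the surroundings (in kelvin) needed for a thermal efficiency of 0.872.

From η = 1 − T_C/T_H, T_C = T_H·(1 − η) = 2429.00 × (1 − 0.872) = 311 K.

T_C ≈ 311 K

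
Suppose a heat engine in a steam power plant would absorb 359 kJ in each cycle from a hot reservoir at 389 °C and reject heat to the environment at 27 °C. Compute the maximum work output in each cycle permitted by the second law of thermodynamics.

W_max ≈ 196 kJ

T_H = 389 °C → 389 + 273.15 = 662.15 K.
T_C = 27 °C → 27 + 273.15 = 300.15 K.
No engine can exceed the Carnot limit: η_max = 1 − T_C/T_H = 1 − 300.15/662.15 = 0.5467.
W_max = η_max · Q_H = 0.5467 × 359 = 196 kJ.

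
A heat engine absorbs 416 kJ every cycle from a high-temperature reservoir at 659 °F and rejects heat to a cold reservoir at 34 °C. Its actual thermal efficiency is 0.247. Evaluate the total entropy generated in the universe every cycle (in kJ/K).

ΔS_univ ≈ 0.350 kJ/K

T_H = 659 °F → (659 − 32) × 5/9 = 348.33 °C = 621.48 K.
T_C = 34 °C → 34 + 273.15 = 307.15 K.
W = η·Q_H = 0.247 × 416 = 102.8 kJ, so Q_C = Q_H − W = 313.2 kJ.
Reservoir entropy changes: ΔS_H = −Q_H/T_H = −416/621.48 = -0.6694 kJ/K and ΔS_C = +Q_C/T_C = 313.2/307.15 = 1.020 kJ/K.
ΔS_univ = −Q_H/T_H + Q_C/T_C = 0.350 kJ/K (> 0, since η = 0.247 < η_Carnot = 0.506).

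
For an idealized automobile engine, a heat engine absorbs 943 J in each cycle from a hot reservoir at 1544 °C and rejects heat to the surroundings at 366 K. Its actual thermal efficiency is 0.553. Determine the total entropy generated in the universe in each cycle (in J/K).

T_H = 1544 °C → 1544 + 273.15 = 1817.15 K.
W = η·Q_H = 0.553 × 943 = 521.5 J, so Q_C = Q_H − W = 421.5 J.
Entropy balance on the reservoirs: −Q_H/T_H = -0.5189 J/K, +Q_C/T_C = 1.152 J/K.
ΔS_univ = −Q_H/T_H + Q_C/T_C = 0.633 J/K (> 0, since η = 0.553 < η_Carnot = 0.799).

ΔS_univ ≈ 0.633 J/K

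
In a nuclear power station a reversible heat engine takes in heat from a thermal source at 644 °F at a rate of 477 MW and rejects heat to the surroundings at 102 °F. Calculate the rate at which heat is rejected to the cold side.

Q̇_C ≈ 243 MW

T_H = 644 °F → (644 − 32) × 5/9 = 340.00 °C = 613.15 K.
T_C = 102 °F → (102 − 32) × 5/9 = 38.89 °C = 312.04 K.
η_rev = 1 − T_C/T_H = 1 − 312.04/613.15 = 0.4911.
For a reversible cycle Q_C/Q_H = T_C/T_H, so Q_C = 477 × 312.04/613.15 = 243 MW.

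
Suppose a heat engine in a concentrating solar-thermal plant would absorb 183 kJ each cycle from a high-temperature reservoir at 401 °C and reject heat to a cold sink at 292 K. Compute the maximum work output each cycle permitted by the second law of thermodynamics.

W_max ≈ 104 kJ

T_H = 401 °C → 401 + 273.15 = 674.15 K.
No engine can exceed the Carnot limit: η_max = 1 − T_C/T_H = 1 − 292.00/674.15 = 0.5669.
W_max = η_max · Q_H = 0.5669 × 183 = 104 kJ.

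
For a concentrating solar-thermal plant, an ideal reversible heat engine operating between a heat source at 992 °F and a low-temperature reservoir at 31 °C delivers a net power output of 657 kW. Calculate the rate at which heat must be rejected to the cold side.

Q̇_C ≈ 398 kW

T_H = 992 °F → (992 − 32) × 5/9 = 533.33 °C = 806.48 K.
T_C = 31 °C → 31 + 273.15 = 304.15 K.
Since the cycle is reversible, η = 1 − T_C/T_H = 1 − 304.15/806.48 = 0.6229.
Since Q_C/Q_H = T_C/T_H and Q_H = W/η, Q_C = W·T_C/(T_H − T_C) = 657 × 304.15/502.33 = 398 kW.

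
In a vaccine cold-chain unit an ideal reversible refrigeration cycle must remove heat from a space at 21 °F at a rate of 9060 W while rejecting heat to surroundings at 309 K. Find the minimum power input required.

Ẇ_in ≈ 1420 W

T_C = 21 °F → (21 − 32) × 5/9 = -6.11 °C = 267.04 K.
COP_R = T_C/(T_H − T_C) = 267.04/41.96 = 6.3640.
W = Q_C/COP_R = 9060/6.3640 = 1420 W.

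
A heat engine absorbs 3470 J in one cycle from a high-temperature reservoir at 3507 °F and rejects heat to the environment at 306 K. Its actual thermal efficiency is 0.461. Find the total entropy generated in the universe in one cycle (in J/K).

ΔS_univ ≈ 4.54 J/K

T_H = 3507 °F → (3507 − 32) × 5/9 = 1930.56 °C = 2203.71 K.
W = η·Q_H = 0.461 × 3470 = 1600 J, so Q_C = Q_H − W = 1870 J.
The hot reservoir loses entropy Q_H/T_H = 3470/2203.71 = 1.575 J/K; the cold reservoir gains Q_C/T_C = 1870/306.00 = 6.112 J/K.
ΔS_univ = −Q_H/T_H + Q_C/T_C = 4.54 J/K (> 0, since η = 0.461 < η_Carnot = 0.861).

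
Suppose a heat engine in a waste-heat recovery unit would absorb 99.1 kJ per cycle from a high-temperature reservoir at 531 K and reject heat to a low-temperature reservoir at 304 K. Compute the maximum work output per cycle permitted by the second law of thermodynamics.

W_max ≈ 42.4 kJ

No engine can exceed the Carnot limit: η_max = 1 − T_C/T_H = 1 − 304.00/531.00 = 0.4275.
W_max = η_max · Q_H = 0.4275 × 99.1 = 42.4 kJ.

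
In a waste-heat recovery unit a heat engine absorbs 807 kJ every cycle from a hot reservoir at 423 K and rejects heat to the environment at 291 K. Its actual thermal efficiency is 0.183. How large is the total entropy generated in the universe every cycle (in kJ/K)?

ΔS_univ ≈ 0.358 kJ/K

W = η·Q_H = 0.183 × 807 = 147.7 kJ, so Q_C = Q_H − W = 659.3 kJ.
Entropy balance on the reservoirs: −Q_H/T_H = -1.908 kJ/K, +Q_C/T_C = 2.266 kJ/K.
ΔS_univ = −Q_H/T_H + Q_C/T_C = 0.358 kJ/K (> 0, since η = 0.183 < η_Carnot = 0.312).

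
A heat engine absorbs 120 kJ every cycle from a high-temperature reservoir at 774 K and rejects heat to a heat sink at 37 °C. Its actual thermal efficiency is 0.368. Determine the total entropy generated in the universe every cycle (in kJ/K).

ΔS_univ ≈ 0.0895 kJ/K

T_C = 37 °C → 37 + 273.15 = 310.15 K.
W = η·Q_H = 0.368 × 120 = 44.16 kJ, so Q_C = Q_H − W = 75.84 kJ.
Reservoir entropy changes: ΔS_H = −Q_H/T_H = −120/774.00 = -0.1550 kJ/K and ΔS_C = +Q_C/T_C = 75.84/310.15 = 0.2445 kJ/K.
ΔS_univ = −Q_H/T_H + Q_C/T_C = 0.0895 kJ/K (> 0, since η = 0.368 < η_Carnot = 0.599).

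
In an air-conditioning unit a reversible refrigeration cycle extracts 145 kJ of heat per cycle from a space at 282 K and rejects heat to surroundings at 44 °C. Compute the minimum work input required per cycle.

W_in ≈ 18.07 kJ

T_H = 44 °C → 44 + 273.15 = 317.15 K.
COP_R = T_C/(T_H − T_C) = 282.00/35.15 = 8.0228.
W = Q_C/COP_R = 145/8.0228 = 18.07 kJ.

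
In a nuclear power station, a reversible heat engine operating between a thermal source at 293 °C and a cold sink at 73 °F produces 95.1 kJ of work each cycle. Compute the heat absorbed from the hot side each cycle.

Q_H ≈ 199 kJ

T_H = 293 °C → 293 + 273.15 = 566.15 K.
T_C = 73 °F → (73 − 32) × 5/9 = 22.78 °C = 295.93 K.
Carnot efficiency: η = 1 − T_C/T_H = 1 − 295.93/566.15 = 0.4773.
Q_H = W/η = 95.1/0.4773 = 199 kJ.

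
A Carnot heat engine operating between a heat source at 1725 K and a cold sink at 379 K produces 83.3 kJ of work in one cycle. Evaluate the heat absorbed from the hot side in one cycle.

The Carnot efficiency is η = 1 − T_C/T_H = 1 − 379.00/1725.00 = 0.7803.
Q_H = W/η = 83.3/0.7803 = 106.8 kJ.

Q_H ≈ 106.8 kJ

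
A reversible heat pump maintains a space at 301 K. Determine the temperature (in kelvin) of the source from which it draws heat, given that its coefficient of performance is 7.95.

T_C ≈ 263.1 K

COP_HP = T_H/(T_H − T_C) ⇒ T_C = T_H·(COP_HP − 1)/COP_HP = 301.00 × (7.95 − 1)/7.95 = 263.1 K.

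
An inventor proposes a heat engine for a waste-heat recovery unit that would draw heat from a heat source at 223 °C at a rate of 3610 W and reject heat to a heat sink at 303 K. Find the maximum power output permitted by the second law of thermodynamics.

Ẇ_max ≈ 1405 W

T_H = 223 °C → 223 + 273.15 = 496.15 K.
No engine can exceed the Carnot limit: η_max = 1 − T_C/T_H = 1 − 303.00/496.15 = 0.3893.
W_max = η_max · Q_H = 0.3893 × 3610 = 1405 W.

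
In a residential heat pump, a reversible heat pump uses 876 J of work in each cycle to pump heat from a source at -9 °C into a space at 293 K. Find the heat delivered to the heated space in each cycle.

Q_H ≈ 8900 J

T_C = -9 °C → -9 + 273.15 = 264.15 K.
For a reversible heat pump, COP_HP = T_H/(T_H − T_C) = 293.00/28.85 = 10.1560.
Q_H = COP_HP · W = 10.1560 × 876 = 8900 J.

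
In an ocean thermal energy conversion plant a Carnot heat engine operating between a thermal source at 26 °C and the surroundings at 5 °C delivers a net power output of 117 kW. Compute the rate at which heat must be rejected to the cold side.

T_H = 26 °C → 26 + 273.15 = 299.15 K.
T_C = 5 °C → 5 + 273.15 = 278.15 K.
Carnot efficiency: η = 1 − T_C/T_H = 1 − 278.15/299.15 = 0.0702.
Since Q_C/Q_H = T_C/T_H and Q_H = W/η, Q_C = W·T_C/(T_H − T_C) = 117 × 278.15/21.00 = 1550 kW.

Q̇_C ≈ 1550 kW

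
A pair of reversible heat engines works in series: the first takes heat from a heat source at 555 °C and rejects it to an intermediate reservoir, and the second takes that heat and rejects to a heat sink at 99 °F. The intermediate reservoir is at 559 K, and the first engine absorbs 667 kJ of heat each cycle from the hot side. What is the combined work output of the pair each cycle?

T_H = 555 °C → 555 + 273.15 = 828.15 K.
T_C = 99 °F → (99 − 32) × 5/9 = 37.22 °C = 310.37 K.
Two reversible stages in series are equivalent to a single Carnot engine between T_H and T_C, so η_total = 1 − T_C/T_H = 1 − 310.37/828.15 = 0.6252.
W_total = η_total · Q_H = 0.6252 × 667 = 417.0 kJ.

W_total ≈ 417.0 kJ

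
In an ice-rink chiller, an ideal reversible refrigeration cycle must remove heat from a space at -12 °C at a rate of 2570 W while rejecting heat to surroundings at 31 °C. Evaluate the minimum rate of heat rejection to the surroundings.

Q̇_H ≈ 2990 W

T_H = 31 °C → 31 + 273.15 = 304.15 K.
T_C = -12 °C → -12 + 273.15 = 261.15 K.
For a reversible cycle Q_H/Q_C = T_H/T_C, so Q_H = Q_C·T_H/T_C = 2570 × 304.15/261.15 = 2990 W.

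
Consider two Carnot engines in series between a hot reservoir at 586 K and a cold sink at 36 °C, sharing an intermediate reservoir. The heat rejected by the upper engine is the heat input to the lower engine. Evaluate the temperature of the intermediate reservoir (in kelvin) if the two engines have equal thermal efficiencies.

T_C = 36 °C → 36 + 273.15 = 309.15 K.
Equal efficiencies require 1 − T_m/T_H = 1 − T_C/T_m, i.e. T_m/T_H = T_C/T_m, so T_m = √(T_H·T_C) = √(586.00 × 309.15) = 426 K.

T_m ≈ 426 K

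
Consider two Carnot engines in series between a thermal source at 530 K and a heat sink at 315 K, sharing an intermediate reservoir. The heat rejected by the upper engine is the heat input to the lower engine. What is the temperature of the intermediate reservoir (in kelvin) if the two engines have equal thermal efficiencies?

Equal efficiencies require 1 − T_m/T_H = 1 − T_C/T_m, i.e. T_m/T_H = T_C/T_m, so T_m = √(T_H·T_C) = √(530.00 × 315.00) = 409 K.

T_m ≈ 409 K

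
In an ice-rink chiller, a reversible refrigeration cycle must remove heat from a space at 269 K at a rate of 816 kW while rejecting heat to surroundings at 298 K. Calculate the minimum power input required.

For a reversible refrigerator, COP_R = T_C/(T_H − T_C) = 269.00/29.00 = 9.2759.
W = Q_C/COP_R = 816/9.2759 = 88.0 kW.

Ẇ_in ≈ 88.0 kW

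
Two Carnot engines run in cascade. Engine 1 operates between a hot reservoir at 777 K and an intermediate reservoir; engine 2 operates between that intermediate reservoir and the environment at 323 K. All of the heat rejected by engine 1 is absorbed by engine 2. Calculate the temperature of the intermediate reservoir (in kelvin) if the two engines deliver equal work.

T_m ≈ 550 K

For reversible stages Q_m = Q_H·(T_m/T_H). Setting W₁ = Q_H(1 − T_m/T_H) equal to W₂ = Q_m(1 − T_C/T_m) = Q_H·(T_m − T_C)/T_H gives T_H − T_m = T_m − T_C, so T_m = (T_H + T_C)/2 = (777.00 + 323.00)/2 = 550 K.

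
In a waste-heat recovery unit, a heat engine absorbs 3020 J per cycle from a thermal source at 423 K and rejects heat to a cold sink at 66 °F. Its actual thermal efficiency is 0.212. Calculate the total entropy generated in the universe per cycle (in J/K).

T_C = 66 °F → (66 − 32) × 5/9 = 18.89 °C = 292.04 K.
W = η·Q_H = 0.212 × 3020 = 640.2 J, so Q_C = Q_H − W = 2380 J.
Reservoir entropy changes: ΔS_H = −Q_H/T_H = −3020/423.00 = -7.139 J/K and ΔS_C = +Q_C/T_C = 2380/292.04 = 8.149 J/K.
ΔS_univ = −Q_H/T_H + Q_C/T_C = 1.01 J/K (> 0, since η = 0.212 < η_Carnot = 0.310).

ΔS_univ ≈ 1.01 J/K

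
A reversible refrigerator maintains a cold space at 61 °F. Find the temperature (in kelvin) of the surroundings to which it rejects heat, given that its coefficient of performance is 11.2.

T_H ≈ 315.1 K

T_C = 61 °F → (61 − 32) × 5/9 = 16.11 °C = 289.26 K.
COP_R = T_C/(T_H − T_C) ⇒ T_H = T_C·(1 + 1/COP_R) = 289.26 × (1 + 1/11.2) = 315.1 K.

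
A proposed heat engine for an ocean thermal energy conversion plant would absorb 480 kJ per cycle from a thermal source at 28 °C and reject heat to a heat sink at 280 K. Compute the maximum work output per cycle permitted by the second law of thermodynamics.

W_max ≈ 33.71 kJ

T_H = 28 °C → 28 + 273.15 = 301.15 K.
By the Carnot theorem, η_max = 1 − T_C/T_H = 1 − 280.00/301.15 = 0.0702.
W_max = η_max · Q_H = 0.0702 × 480 = 33.71 kJ.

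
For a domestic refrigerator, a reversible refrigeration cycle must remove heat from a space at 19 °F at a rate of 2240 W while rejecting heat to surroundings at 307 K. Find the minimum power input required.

Ẇ_in ≈ 346 W

T_C = 19 °F → (19 − 32) × 5/9 = -7.22 °C = 265.93 K.
Carnot COP: COP_R = T_C/(T_H − T_C) = 265.93/41.07 = 6.4746.
W = Q_C/COP_R = 2240/6.4746 = 346 W.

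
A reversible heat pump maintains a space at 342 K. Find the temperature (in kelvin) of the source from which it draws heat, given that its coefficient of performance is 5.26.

T_C ≈ 277.0 K

COP_HP = T_H/(T_H − T_C) ⇒ T_C = T_H·(COP_HP − 1)/COP_HP = 342.00 × (5.26 − 1)/5.26 = 277.0 K.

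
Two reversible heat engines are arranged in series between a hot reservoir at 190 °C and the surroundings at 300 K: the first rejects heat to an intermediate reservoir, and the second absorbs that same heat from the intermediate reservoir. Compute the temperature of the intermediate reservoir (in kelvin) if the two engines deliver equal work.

T_H = 190 °C → 190 + 273.15 = 463.15 K.
For reversible stages Q_m = Q_H·(T_m/T_H). Setting W₁ = Q_H(1 − T_m/T_H) equal to W₂ = Q_m(1 − T_C/T_m) = Q_H·(T_m − T_C)/T_H gives T_H − T_m = T_m − T_C, so T_m = (T_H + T_C)/2 = (463.15 + 300.00)/2 = 382 K.

T_m ≈ 382 K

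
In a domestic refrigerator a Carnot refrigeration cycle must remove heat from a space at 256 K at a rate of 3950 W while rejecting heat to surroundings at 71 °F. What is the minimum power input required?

T_H = 71 °F → (71 − 32) × 5/9 = 21.67 °C = 294.82 K.
COP_R = T_C/(T_H − T_C) = 256.00/38.82 = 6.5951.
W = Q_C/COP_R = 3950/6.5951 = 598.9 W.

Ẇ_in ≈ 598.9 W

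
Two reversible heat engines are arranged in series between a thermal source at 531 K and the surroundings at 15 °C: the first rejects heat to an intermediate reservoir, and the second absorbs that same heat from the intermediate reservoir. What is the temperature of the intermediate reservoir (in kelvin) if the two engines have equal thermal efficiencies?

T_m ≈ 391 K

T_C = 15 °C → 15 + 273.15 = 288.15 K.
Equal efficiencies require 1 − T_m/T_H = 1 − T_C/T_m, i.e. T_m/T_H = T_C/T_m, so T_m = √(T_H·T_C) = √(531.00 × 288.15) = 391 K.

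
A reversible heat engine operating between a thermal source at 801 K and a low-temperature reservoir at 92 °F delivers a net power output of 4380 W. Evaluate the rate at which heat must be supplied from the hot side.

T_C = 92 °F → (92 − 32) × 5/9 = 33.33 °C = 306.48 K.
Carnot efficiency: η = 1 − T_C/T_H = 1 − 306.48/801.00 = 0.6174.
Q_H = W/η = 4380/0.6174 = 7090 W.

Q̇_H ≈ 7090 W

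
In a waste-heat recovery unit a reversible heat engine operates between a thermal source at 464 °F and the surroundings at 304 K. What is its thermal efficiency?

η ≈ 0.408

T_H = 464 °F → (464 − 32) × 5/9 = 240.00 °C = 513.15 K.
For a reversible engine, η = 1 − T_C/T_H = 1 − 304.00/513.15 = 0.408.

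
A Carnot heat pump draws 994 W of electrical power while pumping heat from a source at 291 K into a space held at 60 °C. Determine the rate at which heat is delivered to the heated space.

Q̇_H ≈ 7860 W

T_H = 60 °C → 60 + 273.15 = 333.15 K.
For a reversible heat pump, COP_HP = T_H/(T_H − T_C) = 333.15/42.15 = 7.9039.
Q_H = COP_HP · W = 7.9039 × 994 = 7860 W.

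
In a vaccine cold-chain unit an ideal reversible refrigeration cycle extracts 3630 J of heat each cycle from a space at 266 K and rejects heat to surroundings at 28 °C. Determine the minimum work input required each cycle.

W_in ≈ 480 J

T_H = 28 °C → 28 + 273.15 = 301.15 K.
COP_R = T_C/(T_H − T_C) = 266.00/35.15 = 7.5676.
W = Q_C/COP_R = 3630/7.5676 = 480 J.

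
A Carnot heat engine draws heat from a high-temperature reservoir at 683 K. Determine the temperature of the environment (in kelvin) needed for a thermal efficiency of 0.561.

From η = 1 − T_C/T_H, T_C = T_H·(1 − η) = 683.00 × (1 − 0.561) = 299.8 K.

T_C ≈ 299.8 K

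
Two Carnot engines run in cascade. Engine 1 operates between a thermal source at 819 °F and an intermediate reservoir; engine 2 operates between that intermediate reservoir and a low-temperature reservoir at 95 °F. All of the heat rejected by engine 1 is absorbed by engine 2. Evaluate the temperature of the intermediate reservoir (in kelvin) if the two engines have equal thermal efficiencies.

T_H = 819 °F → (819 − 32) × 5/9 = 437.22 °C = 710.37 K.
T_C = 95 °F → (95 − 32) × 5/9 = 35.00 °C = 308.15 K.
Equal efficiencies require 1 − T_m/T_H = 1 − T_C/T_m, i.e. T_m/T_H = T_C/T_m, so T_m = √(T_H·T_C) = √(710.37 × 308.15) = 468 K.

T_m ≈ 468 K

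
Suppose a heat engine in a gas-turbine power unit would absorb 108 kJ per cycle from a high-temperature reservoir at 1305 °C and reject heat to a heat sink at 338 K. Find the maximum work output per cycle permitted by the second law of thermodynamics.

T_H = 1305 °C → 1305 + 273.15 = 1578.15 K.
The second-law ceiling is the Carnot efficiency, η_max = 1 − T_C/T_H = 1 − 338.00/1578.15 = 0.7858.
W_max = η_max · Q_H = 0.7858 × 108 = 84.87 kJ.

W_max ≈ 84.87 kJ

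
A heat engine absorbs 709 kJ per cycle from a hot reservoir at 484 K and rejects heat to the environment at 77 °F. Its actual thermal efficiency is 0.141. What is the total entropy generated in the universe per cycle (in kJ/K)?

ΔS_univ ≈ 0.578 kJ/K

T_C = 77 °F → (77 − 32) × 5/9 = 25.00 °C = 298.15 K.
W = η·Q_H = 0.141 × 709 = 99.97 kJ, so Q_C = Q_H − W = 609.0 kJ.
Reservoir entropy changes: ΔS_H = −Q_H/T_H = −709/484.00 = -1.465 kJ/K and ΔS_C = +Q_C/T_C = 609.0/298.15 = 2.043 kJ/K.
ΔS_univ = −Q_H/T_H + Q_C/T_C = 0.578 kJ/K (> 0, since η = 0.141 < η_Carnot = 0.384).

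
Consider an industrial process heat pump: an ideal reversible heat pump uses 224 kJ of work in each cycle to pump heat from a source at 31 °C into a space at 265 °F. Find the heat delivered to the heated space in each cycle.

T_H = 265 °F → (265 − 32) × 5/9 = 129.44 °C = 402.59 K.
T_C = 31 °C → 31 + 273.15 = 304.15 K.
For a reversible heat pump, COP_HP = T_H/(T_H − T_C) = 402.59/98.44 = 4.0896.
Q_H = COP_HP · W = 4.0896 × 224 = 916.1 kJ.

Q_H ≈ 916.1 kJ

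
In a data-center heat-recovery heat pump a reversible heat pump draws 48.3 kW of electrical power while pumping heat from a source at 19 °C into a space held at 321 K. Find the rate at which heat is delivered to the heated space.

T_C = 19 °C → 19 + 273.15 = 292.15 K.
COP_HP = T_H/(T_H − T_C) = 321.00/28.85 = 11.1265.
Q_H = COP_HP · W = 11.1265 × 48.3 = 537 kW.

Q̇_H ≈ 537 kW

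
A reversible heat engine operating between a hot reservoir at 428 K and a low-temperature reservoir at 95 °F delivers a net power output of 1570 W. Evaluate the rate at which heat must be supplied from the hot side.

T_C = 95 °F → (95 − 32) × 5/9 = 35.00 °C = 308.15 K.
η_rev = 1 − T_C/T_H = 1 − 308.15/428.00 = 0.2800.
Q_H = W/η = 1570/0.2800 = 5607 W.

Q̇_H ≈ 5607 W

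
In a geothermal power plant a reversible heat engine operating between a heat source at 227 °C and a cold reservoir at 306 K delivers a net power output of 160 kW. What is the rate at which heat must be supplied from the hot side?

Q̇_H ≈ 412 kW

T_H = 227 °C → 227 + 273.15 = 500.15 K.
Since the cycle is reversible, η = 1 − T_C/T_H = 1 − 306.00/500.15 = 0.3882.
Q_H = W/η = 160/0.3882 = 412 kW.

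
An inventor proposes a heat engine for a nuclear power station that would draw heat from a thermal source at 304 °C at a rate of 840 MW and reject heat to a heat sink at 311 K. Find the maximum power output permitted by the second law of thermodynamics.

T_H = 304 °C → 304 + 273.15 = 577.15 K.
By the Carnot theorem, η_max = 1 − T_C/T_H = 1 − 311.00/577.15 = 0.4611.
W_max = η_max · Q_H = 0.4611 × 840 = 387 MW.

Ẇ_max ≈ 387 MW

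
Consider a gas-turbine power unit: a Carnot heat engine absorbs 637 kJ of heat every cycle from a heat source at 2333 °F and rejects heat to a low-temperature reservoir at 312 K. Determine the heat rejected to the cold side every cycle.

Q_C ≈ 128.1 kJ

T_H = 2333 °F → (2333 − 32) × 5/9 = 1278.33 °C = 1551.48 K.
η_rev = 1 − T_C/T_H = 1 − 312.00/1551.48 = 0.7989.
For a reversible cycle Q_C/Q_H = T_C/T_H, so Q_C = 637 × 312.00/1551.48 = 128.1 kJ.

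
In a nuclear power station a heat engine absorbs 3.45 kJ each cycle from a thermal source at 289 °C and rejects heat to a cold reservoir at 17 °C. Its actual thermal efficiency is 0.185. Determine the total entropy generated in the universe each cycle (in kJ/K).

T_H = 289 °C → 289 + 273.15 = 562.15 K.
T_C = 17 °C → 17 + 273.15 = 290.15 K.
W = η·Q_H = 0.185 × 3.45 = 0.6382 kJ, so Q_C = Q_H − W = 2.812 kJ.
Entropy balance on the reservoirs: −Q_H/T_H = -0.006137 kJ/K, +Q_C/T_C = 0.009691 kJ/K.
ΔS_univ = −Q_H/T_H + Q_C/T_C = 0.00355 kJ/K (> 0, since η = 0.185 < η_Carnot = 0.484).

ΔS_univ ≈ 0.00355 kJ/K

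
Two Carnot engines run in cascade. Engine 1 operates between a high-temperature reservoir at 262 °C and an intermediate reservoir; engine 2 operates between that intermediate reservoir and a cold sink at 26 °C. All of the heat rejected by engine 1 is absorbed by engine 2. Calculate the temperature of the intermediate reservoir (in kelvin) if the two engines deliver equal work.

T_H = 262 °C → 262 + 273.15 = 535.15 K.
T_C = 26 °C → 26 + 273.15 = 299.15 K.
For reversible stages Q_m = Q_H·(T_m/T_H). Setting W₁ = Q_H(1 − T_m/T_H) equal to W₂ = Q_m(1 − T_C/T_m) = Q_H·(T_m − T_C)/T_H gives T_H − T_m = T_m − T_C, so T_m = (T_H + T_C)/2 = (535.15 + 299.15)/2 = 417 K.

T_m ≈ 417 K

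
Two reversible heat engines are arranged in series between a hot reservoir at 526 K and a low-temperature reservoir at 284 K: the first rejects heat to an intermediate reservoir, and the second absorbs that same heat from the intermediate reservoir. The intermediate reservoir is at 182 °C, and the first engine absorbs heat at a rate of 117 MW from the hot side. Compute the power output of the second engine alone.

T_m = 182 °C → 182 + 273.15 = 455.15 K.
Heat entering the second stage: Q_m = Q_H·(T_m/T_H) = 117 × 455.15/526.00 = 101 MW.
Second-stage efficiency η₂ = 1 − T_C/T_m = 1 − 284.00/455.15 = 0.3760, so W₂ = η₂·Q_m = 38.1 MW.

Ẇ₂ ≈ 38.1 MW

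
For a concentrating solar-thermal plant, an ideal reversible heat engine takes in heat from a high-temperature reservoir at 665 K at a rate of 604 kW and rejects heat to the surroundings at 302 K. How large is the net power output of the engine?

Ẇ ≈ 330 kW

The Carnot efficiency is η = 1 − T_C/T_H = 1 − 302.00/665.00 = 0.5459.
W = η·Q_H = 0.5459 × 604 = 330 kW.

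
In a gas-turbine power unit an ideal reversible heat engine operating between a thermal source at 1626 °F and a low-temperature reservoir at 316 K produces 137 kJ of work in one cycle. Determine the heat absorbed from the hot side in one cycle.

T_H = 1626 °F → (1626 − 32) × 5/9 = 885.56 °C = 1158.71 K.
Since the cycle is reversible, η = 1 − T_C/T_H = 1 − 316.00/1158.71 = 0.7273.
Q_H = W/η = 137/0.7273 = 188 kJ.

Q_H ≈ 188 kJ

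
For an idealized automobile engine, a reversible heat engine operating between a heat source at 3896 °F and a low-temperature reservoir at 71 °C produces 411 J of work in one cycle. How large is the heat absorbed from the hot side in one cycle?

T_H = 3896 °F → (3896 − 32) × 5/9 = 2146.67 °C = 2419.82 K.
T_C = 71 °C → 71 + 273.15 = 344.15 K.
The Carnot efficiency is η = 1 − T_C/T_H = 1 − 344.15/2419.82 = 0.8578.
Q_H = W/η = 411/0.8578 = 479 J.

Q_H ≈ 479 J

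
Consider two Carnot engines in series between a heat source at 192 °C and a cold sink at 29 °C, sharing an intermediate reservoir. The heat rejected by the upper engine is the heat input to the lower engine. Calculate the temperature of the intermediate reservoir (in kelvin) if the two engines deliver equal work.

T_H = 192 °C → 192 + 273.15 = 465.15 K.
T_C = 29 °C → 29 + 273.15 = 302.15 K.
For reversible stages Q_m = Q_H·(T_m/T_H). Setting W₁ = Q_H(1 − T_m/T_H) equal to W₂ = Q_m(1 − T_C/T_m) = Q_H·(T_m − T_C)/T_H gives T_H − T_m = T_m − T_C, so T_m = (T_H + T_C)/2 = (465.15 + 302.15)/2 = 384 K.

T_m ≈ 384 K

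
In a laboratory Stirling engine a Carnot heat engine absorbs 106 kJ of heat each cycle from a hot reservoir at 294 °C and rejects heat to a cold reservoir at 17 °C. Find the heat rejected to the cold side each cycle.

Q_C ≈ 54.2 kJ

T_H = 294 °C → 294 + 273.15 = 567.15 K.
T_C = 17 °C → 17 + 273.15 = 290.15 K.
Since the cycle is reversible, η = 1 − T_C/T_H = 1 − 290.15/567.15 = 0.4884.
For a reversible cycle Q_C/Q_H = T_C/T_H, so Q_C = 106 × 290.15/567.15 = 54.2 kJ.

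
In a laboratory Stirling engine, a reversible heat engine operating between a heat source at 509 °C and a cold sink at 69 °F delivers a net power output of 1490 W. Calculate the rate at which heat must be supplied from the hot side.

Q̇_H ≈ 2390 W

T_H = 509 °C → 509 + 273.15 = 782.15 K.
T_C = 69 °F → (69 − 32) × 5/9 = 20.56 °C = 293.71 K.
For a reversible engine, η = 1 − T_C/T_H = 1 − 293.71/782.15 = 0.6245.
Q_H = W/η = 1490/0.6245 = 2390 W.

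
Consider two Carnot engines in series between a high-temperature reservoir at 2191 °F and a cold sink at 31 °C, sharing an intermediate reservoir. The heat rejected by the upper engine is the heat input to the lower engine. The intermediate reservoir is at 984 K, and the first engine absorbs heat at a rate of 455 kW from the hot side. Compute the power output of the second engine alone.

T_H = 2191 °F → (2191 − 32) × 5/9 = 1199.44 °C = 1472.59 K.
T_C = 31 °C → 31 + 273.15 = 304.15 K.
Heat entering the second stage: Q_m = Q_H·(T_m/T_H) = 455 × 984.00/1472.59 = 304 kW.
Second-stage efficiency η₂ = 1 − T_C/T_m = 1 − 304.15/984.00 = 0.6909, so W₂ = η₂·Q_m = 210 kW.

Ẇ₂ ≈ 210 kW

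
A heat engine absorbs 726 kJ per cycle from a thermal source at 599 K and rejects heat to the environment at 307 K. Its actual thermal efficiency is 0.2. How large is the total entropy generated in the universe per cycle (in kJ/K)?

W = η·Q_H = 0.2 × 726 = 145.2 kJ, so Q_C = Q_H − W = 580.8 kJ.
Entropy balance on the reservoirs: −Q_H/T_H = -1.212 kJ/K, +Q_C/T_C = 1.892 kJ/K.
ΔS_univ = −Q_H/T_H + Q_C/T_C = 0.680 kJ/K (> 0, since η = 0.2 < η_Carnot = 0.487).

ΔS_univ ≈ 0.680 kJ/K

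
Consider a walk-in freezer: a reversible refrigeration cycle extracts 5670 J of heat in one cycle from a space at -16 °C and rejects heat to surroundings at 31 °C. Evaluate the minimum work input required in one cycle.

W_in ≈ 1036 J

T_H = 31 °C → 31 + 273.15 = 304.15 K.
T_C = -16 °C → -16 + 273.15 = 257.15 K.
The reversible coefficient of performance is COP_R = T_C/(T_H − T_C) = 257.15/47.00 = 5.4713.
W = Q_C/COP_R = 5670/5.4713 = 1036 J.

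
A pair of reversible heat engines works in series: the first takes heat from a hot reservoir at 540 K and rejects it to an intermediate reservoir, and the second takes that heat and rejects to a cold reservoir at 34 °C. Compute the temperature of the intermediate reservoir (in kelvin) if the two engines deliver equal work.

T_C = 34 °C → 34 + 273.15 = 307.15 K.
For reversible stages Q_m = Q_H·(T_m/T_H). Setting W₁ = Q_H(1 − T_m/T_H) equal to W₂ = Q_m(1 − T_C/T_m) = Q_H·(T_m − T_C)/T_H gives T_H − T_m = T_m − T_C, so T_m = (T_H + T_C)/2 = (540.00 + 307.15)/2 = 424 K.

T_m ≈ 424 K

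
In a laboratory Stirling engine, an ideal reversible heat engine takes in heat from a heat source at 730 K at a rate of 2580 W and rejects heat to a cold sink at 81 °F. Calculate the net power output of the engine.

T_C = 81 °F → (81 − 32) × 5/9 = 27.22 °C = 300.37 K.
η_rev = 1 − T_C/T_H = 1 − 300.37/730.00 = 0.5885.
W = η·Q_H = 0.5885 × 2580 = 1518 W.

Ẇ ≈ 1518 W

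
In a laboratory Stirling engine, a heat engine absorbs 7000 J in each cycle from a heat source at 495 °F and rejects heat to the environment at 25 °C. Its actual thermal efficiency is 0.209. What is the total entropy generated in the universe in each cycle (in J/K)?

T_H = 495 °F → (495 − 32) × 5/9 = 257.22 °C = 530.37 K.
T_C = 25 °C → 25 + 273.15 = 298.15 K.
W = η·Q_H = 0.209 × 7000 = 1463 J, so Q_C = Q_H − W = 5537 J.
Entropy balance on the reservoirs: −Q_H/T_H = -13.20 J/K, +Q_C/T_C = 18.57 J/K.
ΔS_univ = −Q_H/T_H + Q_C/T_C = 5.37 J/K (> 0, since η = 0.209 < η_Carnot = 0.438).

ΔS_univ ≈ 5.37 J/K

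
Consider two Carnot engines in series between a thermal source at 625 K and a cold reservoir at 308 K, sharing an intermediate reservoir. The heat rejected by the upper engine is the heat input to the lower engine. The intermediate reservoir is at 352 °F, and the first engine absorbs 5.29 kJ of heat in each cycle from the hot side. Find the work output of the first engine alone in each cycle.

T_m = 352 °F → (352 − 32) × 5/9 = 177.78 °C = 450.93 K.
First-stage efficiency η₁ = 1 − T_m/T_H = 1 − 450.93/625.00 = 0.2785.
W₁ = η₁·Q_H = 0.2785 × 5.29 = 1.473 kJ.

W₁ ≈ 1.473 kJ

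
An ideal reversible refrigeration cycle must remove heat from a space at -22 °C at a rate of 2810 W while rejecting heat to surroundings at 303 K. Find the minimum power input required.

Ẇ_in ≈ 580 W

T_C = -22 °C → -22 + 273.15 = 251.15 K.
Carnot COP: COP_R = T_C/(T_H − T_C) = 251.15/51.85 = 4.8438.
W = Q_C/COP_R = 2810/4.8438 = 580 W.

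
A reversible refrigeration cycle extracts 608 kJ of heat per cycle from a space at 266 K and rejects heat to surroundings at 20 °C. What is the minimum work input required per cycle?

W_in ≈ 62.06 kJ

T_H = 20 °C → 20 + 273.15 = 293.15 K.
COP_R = T_C/(T_H − T_C) = 266.00/27.15 = 9.7974.
W = Q_C/COP_R = 608/9.7974 = 62.06 kJ.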